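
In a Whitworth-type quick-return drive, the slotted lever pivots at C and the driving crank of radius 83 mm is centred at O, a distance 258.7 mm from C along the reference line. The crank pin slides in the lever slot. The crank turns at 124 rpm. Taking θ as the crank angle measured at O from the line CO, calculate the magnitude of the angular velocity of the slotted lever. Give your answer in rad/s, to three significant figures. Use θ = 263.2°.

0.821

ω = 12.99 rad/s (from 124 rpm).
Crank pin A relative to C: A = (d + r cosθ, r sinθ); lever angle φ = atan2(r sinθ, d + r cosθ).
Differentiating tanφ: φ̇ = rω(d cosθ + r)/(d² + r² + 2dr cosθ).
d² + r² + 2dr cosθ = |CA|² = 0.0687299 m²;  d cosθ + r = +0.052369 m.
|ω_lever| = |0.083·12.99·+0.052369| / 0.0687299 = 0.82121 rad/s.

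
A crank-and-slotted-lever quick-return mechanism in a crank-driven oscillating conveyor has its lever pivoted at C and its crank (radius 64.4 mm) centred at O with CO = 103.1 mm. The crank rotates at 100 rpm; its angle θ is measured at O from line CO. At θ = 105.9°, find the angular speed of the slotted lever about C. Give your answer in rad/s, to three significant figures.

2.19

ω = 10.47 rad/s (from 100 rpm).
Crank pin A relative to C: A = (d + r cosθ, r sinθ); lever angle φ = atan2(r sinθ, d + r cosθ).
Differentiating tanφ: φ̇ = rω(d cosθ + r)/(d² + r² + 2dr cosθ).
d² + r² + 2dr cosθ = |CA|² = 0.011139 m²;  d cosθ + r = +0.036155 m.
|ω_lever| = |0.0644·10.47·+0.036155| / 0.011139 = 2.1889 rad/s.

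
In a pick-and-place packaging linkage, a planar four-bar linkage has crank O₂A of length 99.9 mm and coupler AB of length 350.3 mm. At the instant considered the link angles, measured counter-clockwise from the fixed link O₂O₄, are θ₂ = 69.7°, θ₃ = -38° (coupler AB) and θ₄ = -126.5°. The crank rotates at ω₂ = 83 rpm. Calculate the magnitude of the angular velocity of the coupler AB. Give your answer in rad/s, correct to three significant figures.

0.692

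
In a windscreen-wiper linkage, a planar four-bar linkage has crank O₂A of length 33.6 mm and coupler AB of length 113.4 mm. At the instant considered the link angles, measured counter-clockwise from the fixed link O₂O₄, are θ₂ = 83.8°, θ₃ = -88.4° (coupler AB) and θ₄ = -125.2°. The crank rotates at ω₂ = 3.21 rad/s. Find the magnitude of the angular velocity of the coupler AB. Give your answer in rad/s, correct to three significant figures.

0.770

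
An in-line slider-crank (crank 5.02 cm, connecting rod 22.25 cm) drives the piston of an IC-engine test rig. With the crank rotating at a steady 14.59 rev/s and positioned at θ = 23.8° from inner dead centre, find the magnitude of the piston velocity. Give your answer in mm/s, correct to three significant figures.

ω = 2π·14.6 = 91.67 rad/s
For an in-line slider-crank, x = r cosθ + √(L² − r² sin²θ), so v = −rω sinθ·[1 + r cosθ/√(L² − r² sin²θ)].
With r = 0.0502 m, L = 0.2225 m, θ = 23.8°: √(L² − r² sin²θ) = 0.22158 m.
v = −0.0502·91.67·0.40355·[1 + 0.0502·0.91496/0.22158] = -2.242 m/s.
|v| = 2.242 m/s = 2242 mm/s.

2240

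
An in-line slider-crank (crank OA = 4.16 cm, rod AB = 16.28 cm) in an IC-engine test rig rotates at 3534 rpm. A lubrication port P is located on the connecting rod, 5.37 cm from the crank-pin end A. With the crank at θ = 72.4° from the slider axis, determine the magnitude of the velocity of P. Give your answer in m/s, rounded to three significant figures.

15.4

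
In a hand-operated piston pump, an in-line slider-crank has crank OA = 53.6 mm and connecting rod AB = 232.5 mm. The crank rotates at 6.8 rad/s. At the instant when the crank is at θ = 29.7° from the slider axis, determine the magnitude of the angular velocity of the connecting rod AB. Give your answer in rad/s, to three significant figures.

1.37

ω = 6.8 rad/s
The rod makes angle φ with the slider axis where L sinφ = r sinθ; differentiating, L cosφ·φ̇ = r ω cosθ.
L cosφ = √(L² − r² sin²θ) = 0.23098 m.
|ω_rod| = r ω |cosθ| / √(L² − r² sin²θ) = 0.0536·6.8·0.86863/0.23098 = 1.3707 rad/s.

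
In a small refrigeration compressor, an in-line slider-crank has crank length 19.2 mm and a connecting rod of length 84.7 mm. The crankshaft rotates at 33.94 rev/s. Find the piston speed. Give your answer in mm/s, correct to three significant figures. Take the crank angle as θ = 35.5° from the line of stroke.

ω = 2π·33.9 = 213.3 rad/s
For an in-line slider-crank, x = r cosθ + √(L² − r² sin²θ), so v = −rω sinθ·[1 + r cosθ/√(L² − r² sin²θ)].
With r = 0.0192 m, L = 0.0847 m, θ = 35.5°: √(L² − r² sin²θ) = 0.083963 m.
v = −0.0192·213.3·0.58070·[1 + 0.0192·0.81412/0.083963] = -2.8203 m/s.
|v| = 2.8203 m/s = 2820.3 mm/s.

2820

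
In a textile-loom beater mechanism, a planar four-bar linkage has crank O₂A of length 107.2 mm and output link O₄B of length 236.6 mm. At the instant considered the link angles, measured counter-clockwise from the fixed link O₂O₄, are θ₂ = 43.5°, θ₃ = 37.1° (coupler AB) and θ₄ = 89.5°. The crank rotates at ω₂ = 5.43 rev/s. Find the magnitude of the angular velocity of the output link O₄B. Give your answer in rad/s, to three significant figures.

2.17

ω₂ = 34.12 rad/s (from 5.43 rev/s).
Differentiating the loop-closure r₂e^{iθ₂}+r₃e^{iθ₃}=r₁+r₄e^{iθ₄} gives r₂ω₂e^{iθ₂}+r₃ω₃e^{iθ₃}=r₄ω₄e^{iθ₄}.
Eliminating the other unknown: ω₄ = r₂ω₂ sin(θ₂−θ₃) / [r₄ sin(θ₄−θ₃)].
Numerator sine = +0.11147; denominator sine = +0.79229.
Result = 0.1072·34.12·(+0.11147) / (0.2366·(+0.79229)) = +2.1749 rad/s; magnitude 2.1749 rad/s.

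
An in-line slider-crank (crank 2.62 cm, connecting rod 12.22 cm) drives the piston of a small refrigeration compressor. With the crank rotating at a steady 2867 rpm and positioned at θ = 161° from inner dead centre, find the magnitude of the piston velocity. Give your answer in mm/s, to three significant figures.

2040

ω = 2π·2867/60 = 300.2 rad/s
For an in-line slider-crank, x = r cosθ + √(L² − r² sin²θ), so v = −rω sinθ·[1 + r cosθ/√(L² − r² sin²θ)].
With r = 0.0262 m, L = 0.1222 m, θ = 161°: √(L² − r² sin²θ) = 0.1219 m.
v = −0.0262·300.2·0.32557·[1 + 0.0262·-0.94552/0.1219] = -2.0405 m/s.
|v| = 2.0405 m/s = 2040.5 mm/s.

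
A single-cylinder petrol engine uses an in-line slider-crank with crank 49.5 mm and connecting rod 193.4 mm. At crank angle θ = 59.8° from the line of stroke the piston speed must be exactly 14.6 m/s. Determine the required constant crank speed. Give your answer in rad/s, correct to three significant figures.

301

For an in-line slider-crank, |v_piston| = rω|sinθ|·[1 + r cosθ/√(L² − r² sin²θ)].
With r = 0.0495 m, L = 0.1934 m, θ = 59.8°: the bracketed kinematic factor |dx/dθ| = 0.048429 m.
ω = v/|dx/dθ| = 14.6/0.048429 = 301.47 rad/s.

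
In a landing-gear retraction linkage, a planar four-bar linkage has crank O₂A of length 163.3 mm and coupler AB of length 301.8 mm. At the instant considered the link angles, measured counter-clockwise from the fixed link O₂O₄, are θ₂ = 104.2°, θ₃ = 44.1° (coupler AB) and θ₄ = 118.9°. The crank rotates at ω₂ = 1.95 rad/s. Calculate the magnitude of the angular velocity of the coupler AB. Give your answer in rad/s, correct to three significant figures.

ω₂ = 1.95 rad/s
Differentiating the loop-closure r₂e^{iθ₂}+r₃e^{iθ₃}=r₁+r₄e^{iθ₄} gives r₂ω₂e^{iθ₂}+r₃ω₃e^{iθ₃}=r₄ω₄e^{iθ₄}.
Eliminating the other unknown: ω₃ = r₂ω₂ sin(θ₄−θ₂) / [r₃ sin(θ₃−θ₄)].
Numerator sine = +0.25376; denominator sine = -0.96502.
Result = 0.1633·1.95·(+0.25376) / (0.3018·(-0.96502)) = -0.27745 rad/s; magnitude 0.27745 rad/s.

0.277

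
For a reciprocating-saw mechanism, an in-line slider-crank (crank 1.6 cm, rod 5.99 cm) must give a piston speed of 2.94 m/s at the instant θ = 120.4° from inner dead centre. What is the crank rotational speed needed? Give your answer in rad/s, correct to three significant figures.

For an in-line slider-crank, |v_piston| = rω|sinθ|·[1 + r cosθ/√(L² − r² sin²θ)].
With r = 0.016 m, L = 0.0599 m, θ = 120.4°: the bracketed kinematic factor |dx/dθ| = 0.011883 m.
ω = v/|dx/dθ| = 2.94/0.011883 = 247.41 rad/s.

247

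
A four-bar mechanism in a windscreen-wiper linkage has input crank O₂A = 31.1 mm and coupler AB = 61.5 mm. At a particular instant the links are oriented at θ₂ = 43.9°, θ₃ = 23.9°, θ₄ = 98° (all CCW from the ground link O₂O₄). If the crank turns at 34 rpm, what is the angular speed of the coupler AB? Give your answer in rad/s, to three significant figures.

1.52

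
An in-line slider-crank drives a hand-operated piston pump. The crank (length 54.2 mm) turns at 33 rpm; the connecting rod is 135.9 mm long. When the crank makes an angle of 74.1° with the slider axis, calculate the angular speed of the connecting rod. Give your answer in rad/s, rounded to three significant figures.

ω = 3.456 rad/s (converted from 33 rpm).
The rod makes angle φ with the slider axis where L sinφ = r sinθ; differentiating, L cosφ·φ̇ = r ω cosθ.
L cosφ = √(L² − r² sin²θ) = 0.12551 m.
|ω_rod| = r ω |cosθ| / √(L² − r² sin²θ) = 0.0542·3.456·0.27396/0.12551 = 0.40885 rad/s.

0.409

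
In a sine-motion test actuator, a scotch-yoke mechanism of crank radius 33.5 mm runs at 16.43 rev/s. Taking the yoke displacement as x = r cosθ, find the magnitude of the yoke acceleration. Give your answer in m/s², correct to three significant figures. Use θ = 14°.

ω = 103.2 rad/s (from 16.43 rev/s).
x = r cosθ ⇒ ẍ = −rω² cosθ (ω constant).
|a| = rω²|cosθ| = 0.0335·(103.2)²·|cos 14°| = 346.4 m/s².

346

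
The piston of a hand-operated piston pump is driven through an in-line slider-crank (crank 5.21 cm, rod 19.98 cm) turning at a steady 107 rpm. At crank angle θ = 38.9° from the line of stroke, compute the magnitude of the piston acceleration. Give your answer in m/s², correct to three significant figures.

ω = 2π·107/60 = 11.21 rad/s
x(θ) = r cosθ + √(L² − r² sin²θ); with ω constant, a = ω²·d²x/dθ².
d²x/dθ² = −r cosθ − r²(cos2θ)/√u − r⁴ sin²2θ/(4u^{3/2}),  u = L² − r² sin²θ = 0.0388496 m².
Substituting r = 0.0521 m, L = 0.1998 m, θ = 38.9°: d²x/dθ² = -0.043687 m.
a = ω²·d²x/dθ² = (11.21)²·(-0.043687) = -5.4849 m/s²;  |a| = 5.4849 m/s².

5.48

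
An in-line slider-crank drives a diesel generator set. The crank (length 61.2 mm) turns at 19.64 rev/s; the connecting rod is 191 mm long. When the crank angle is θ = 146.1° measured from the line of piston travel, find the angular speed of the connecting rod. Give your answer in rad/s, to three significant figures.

33.4

ω = 123.4 rad/s (converted from 19.64 rev/s).
The rod makes angle φ with the slider axis where L sinφ = r sinθ; differentiating, L cosφ·φ̇ = r ω cosθ.
L cosφ = √(L² − r² sin²θ) = 0.18793 m.
|ω_rod| = r ω |cosθ| / √(L² − r² sin²θ) = 0.0612·123.4·0.83001/0.18793 = 33.356 rad/s.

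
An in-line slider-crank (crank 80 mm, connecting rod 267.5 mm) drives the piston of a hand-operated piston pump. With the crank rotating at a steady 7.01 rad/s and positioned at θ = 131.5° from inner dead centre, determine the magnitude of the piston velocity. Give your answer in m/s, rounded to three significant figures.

0.335

ω = 7.01 rad/s
For an in-line slider-crank, x = r cosθ + √(L² − r² sin²θ), so v = −rω sinθ·[1 + r cosθ/√(L² − r² sin²θ)].
With r = 0.08 m, L = 0.2675 m, θ = 131.5°: √(L² − r² sin²θ) = 0.2607 m.
v = −0.08·7.01·0.74896·[1 + 0.08·-0.66262/0.2607] = -0.33461 m/s.
|v| = 0.33461 m/s.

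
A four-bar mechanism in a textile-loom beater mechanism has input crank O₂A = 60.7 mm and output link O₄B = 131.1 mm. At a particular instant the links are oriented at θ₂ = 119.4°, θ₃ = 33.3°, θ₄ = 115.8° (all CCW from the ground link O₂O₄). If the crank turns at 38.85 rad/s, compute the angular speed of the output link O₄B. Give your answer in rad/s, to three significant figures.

ω₂ = 38.85 rad/s
Differentiating the loop-closure r₂e^{iθ₂}+r₃e^{iθ₃}=r₁+r₄e^{iθ₄} gives r₂ω₂e^{iθ₂}+r₃ω₃e^{iθ₃}=r₄ω₄e^{iθ₄}.
Eliminating the other unknown: ω₄ = r₂ω₂ sin(θ₂−θ₃) / [r₄ sin(θ₄−θ₃)].
Numerator sine = +0.99768; denominator sine = +0.99144.
Result = 0.0607·38.85·(+0.99768) / (0.1311·(+0.99144)) = +18.101 rad/s; magnitude 18.101 rad/s.

18.1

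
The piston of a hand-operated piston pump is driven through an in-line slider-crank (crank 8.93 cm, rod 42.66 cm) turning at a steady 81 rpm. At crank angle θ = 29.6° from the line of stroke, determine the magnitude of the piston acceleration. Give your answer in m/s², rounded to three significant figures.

ω = 2π·81/60 = 8.482 rad/s
x(θ) = r cosθ + √(L² − r² sin²θ); with ω constant, a = ω²·d²x/dθ².
d²x/dθ² = −r cosθ − r²(cos2θ)/√u − r⁴ sin²2θ/(4u^{3/2}),  u = L² − r² sin²θ = 0.180042 m².
Substituting r = 0.0893 m, L = 0.4266 m, θ = 29.6°: d²x/dθ² = -0.087423 m.
a = ω²·d²x/dθ² = (8.482)²·(-0.087423) = -6.29 m/s²;  |a| = 6.29 m/s².

6.29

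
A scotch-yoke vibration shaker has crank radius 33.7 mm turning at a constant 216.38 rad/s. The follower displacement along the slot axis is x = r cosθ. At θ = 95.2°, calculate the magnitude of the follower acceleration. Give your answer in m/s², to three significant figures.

ω = 216.4 rad/s
x = r cosθ ⇒ ẍ = −rω² cosθ (ω constant).
|a| = rω²|cosθ| = 0.0337·(216.4)²·|cos 95.2°| = 143 m/s².

143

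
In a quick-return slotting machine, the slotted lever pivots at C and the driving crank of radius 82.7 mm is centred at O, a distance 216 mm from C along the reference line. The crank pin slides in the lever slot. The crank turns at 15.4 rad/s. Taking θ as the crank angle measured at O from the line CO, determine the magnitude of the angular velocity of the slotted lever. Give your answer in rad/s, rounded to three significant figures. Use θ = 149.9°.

ω = 15.4 rad/s
Crank pin A relative to C: A = (d + r cosθ, r sinθ); lever angle φ = atan2(r sinθ, d + r cosθ).
Differentiating tanφ: φ̇ = rω(d cosθ + r)/(d² + r² + 2dr cosθ).
d² + r² + 2dr cosθ = |CA|² = 0.0225865 m²;  d cosθ + r = -0.10417 m.
|ω_lever| = |0.0827·15.4·-0.10417| / 0.0225865 = 5.874 rad/s.

5.87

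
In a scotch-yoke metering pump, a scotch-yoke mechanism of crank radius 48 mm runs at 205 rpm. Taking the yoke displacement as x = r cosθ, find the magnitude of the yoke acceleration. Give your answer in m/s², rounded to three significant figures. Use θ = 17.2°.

21.1

ω = 21.47 rad/s (from 205 rpm).
x = r cosθ ⇒ ẍ = −rω² cosθ (ω constant).
|a| = rω²|cosθ| = 0.048·(21.47)²·|cos 17.2°| = 21.132 m/s².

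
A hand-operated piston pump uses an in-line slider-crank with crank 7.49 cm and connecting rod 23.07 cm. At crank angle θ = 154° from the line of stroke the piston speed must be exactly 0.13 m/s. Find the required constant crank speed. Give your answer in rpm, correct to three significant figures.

53.6

For an in-line slider-crank, |v_piston| = rω|sinθ|·[1 + r cosθ/√(L² − r² sin²θ)].
With r = 0.0749 m, L = 0.2307 m, θ = 154°: the bracketed kinematic factor |dx/dθ| = 0.023154 m.
ω = v/|dx/dθ| = 0.13/0.023154 = 5.6145 rad/s.
N = 60ω/(2π) = 53.615 rpm.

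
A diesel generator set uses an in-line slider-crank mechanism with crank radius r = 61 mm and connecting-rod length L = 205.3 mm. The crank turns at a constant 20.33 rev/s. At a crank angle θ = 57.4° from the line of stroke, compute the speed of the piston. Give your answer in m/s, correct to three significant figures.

7.65

ω = 2π·20.3 = 127.7 rad/s
For an in-line slider-crank, x = r cosθ + √(L² − r² sin²θ), so v = −rω sinθ·[1 + r cosθ/√(L² − r² sin²θ)].
With r = 0.061 m, L = 0.2053 m, θ = 57.4°: √(L² − r² sin²θ) = 0.19876 m.
v = −0.061·127.7·0.84245·[1 + 0.061·0.53877/0.19876] = -7.6498 m/s.
|v| = 7.6498 m/s.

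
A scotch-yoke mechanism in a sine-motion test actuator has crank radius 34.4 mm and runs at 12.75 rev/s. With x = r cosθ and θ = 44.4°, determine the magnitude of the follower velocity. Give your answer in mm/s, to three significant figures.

ω = 80.11 rad/s (from 12.75 rev/s).
x = r cosθ ⇒ ẋ = −rω sinθ.
|v| = rω|sinθ| = 0.0344·80.11·|sin 44.4°| = 1.9281 m/s = 1928.1 mm/s.

1930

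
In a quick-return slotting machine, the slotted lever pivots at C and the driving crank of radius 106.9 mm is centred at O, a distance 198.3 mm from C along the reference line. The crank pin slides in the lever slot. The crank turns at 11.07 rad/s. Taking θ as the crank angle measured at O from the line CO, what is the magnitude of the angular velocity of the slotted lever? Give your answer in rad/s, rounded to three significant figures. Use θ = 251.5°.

1.40

ω = 11.07 rad/s
Crank pin A relative to C: A = (d + r cosθ, r sinθ); lever angle φ = atan2(r sinθ, d + r cosθ).
Differentiating tanφ: φ̇ = rω(d cosθ + r)/(d² + r² + 2dr cosθ).
d² + r² + 2dr cosθ = |CA|² = 0.0372979 m²;  d cosθ + r = +0.043978 m.
|ω_lever| = |0.1069·11.07·+0.043978| / 0.0372979 = 1.3953 rad/s.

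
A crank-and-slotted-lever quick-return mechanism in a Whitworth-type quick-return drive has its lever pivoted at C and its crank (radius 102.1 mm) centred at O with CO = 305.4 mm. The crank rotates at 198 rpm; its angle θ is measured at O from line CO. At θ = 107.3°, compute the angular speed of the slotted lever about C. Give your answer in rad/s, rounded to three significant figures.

0.280

ω = 20.73 rad/s (from 198 rpm).
Crank pin A relative to C: A = (d + r cosθ, r sinθ); lever angle φ = atan2(r sinθ, d + r cosθ).
Differentiating tanφ: φ̇ = rω(d cosθ + r)/(d² + r² + 2dr cosθ).
d² + r² + 2dr cosθ = |CA|² = 0.0851485 m²;  d cosθ + r = +0.011282 m.
|ω_lever| = |0.1021·20.73·+0.011282| / 0.0851485 = 0.28049 rad/s.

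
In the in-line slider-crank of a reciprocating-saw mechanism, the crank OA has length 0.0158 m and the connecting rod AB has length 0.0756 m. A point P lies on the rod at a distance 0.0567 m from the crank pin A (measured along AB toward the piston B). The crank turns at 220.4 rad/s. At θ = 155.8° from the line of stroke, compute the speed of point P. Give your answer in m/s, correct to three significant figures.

1.46

ω = 220.4 rad/s.  Crank-pin speed |V_A| = rω = 3.4823 m/s, perpendicular to OA.
Rod angle: sinφ = −(r/L) sinθ ⇒ φ = -4.915°; ω_rod = −rω cosθ/√(L²−r²sin²θ) = +42.17 rad/s.
V_P = V_A + ω_rod × AP, with AP = 0.0567 m along the rod.
Components: V_Px = −rω sinθ − a·ω_rod·sinφ = -1.2226 m/s;  V_Py = rω cosθ + a·ω_rod·cosφ = -0.79407 m/s.
|V_P| = √(V_Px² + V_Py²) = 1.4579 m/s.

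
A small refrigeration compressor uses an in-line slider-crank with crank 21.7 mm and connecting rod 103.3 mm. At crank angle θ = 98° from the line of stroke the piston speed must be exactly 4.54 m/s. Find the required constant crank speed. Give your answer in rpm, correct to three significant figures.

2080

For an in-line slider-crank, |v_piston| = rω|sinθ|·[1 + r cosθ/√(L² − r² sin²θ)].
With r = 0.0217 m, L = 0.1033 m, θ = 98°: the bracketed kinematic factor |dx/dθ| = 0.020847 m.
ω = v/|dx/dθ| = 4.54/0.020847 = 217.78 rad/s.
N = 60ω/(2π) = 2079.7 rpm.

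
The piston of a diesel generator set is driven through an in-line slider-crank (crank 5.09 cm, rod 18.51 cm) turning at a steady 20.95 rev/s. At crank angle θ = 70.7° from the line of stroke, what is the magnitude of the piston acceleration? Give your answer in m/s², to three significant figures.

97.2

ω = 2π·20.9 = 131.6 rad/s
x(θ) = r cosθ + √(L² − r² sin²θ); with ω constant, a = ω²·d²x/dθ².
d²x/dθ² = −r cosθ − r²(cos2θ)/√u − r⁴ sin²2θ/(4u^{3/2}),  u = L² − r² sin²θ = 0.0319542 m².
Substituting r = 0.0509 m, L = 0.1851 m, θ = 70.7°: d²x/dθ² = -0.0056106 m.
a = ω²·d²x/dθ² = (131.6)²·(-0.0056106) = -97.216 m/s²;  |a| = 97.216 m/s².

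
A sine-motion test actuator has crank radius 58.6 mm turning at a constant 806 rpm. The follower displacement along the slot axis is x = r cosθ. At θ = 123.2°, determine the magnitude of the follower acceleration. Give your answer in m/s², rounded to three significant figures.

ω = 84.4 rad/s (from 806 rpm).
x = r cosθ ⇒ ẍ = −rω² cosθ (ω constant).
|a| = rω²|cosθ| = 0.0586·(84.4)²·|cos 123.2°| = 228.59 m/s².

229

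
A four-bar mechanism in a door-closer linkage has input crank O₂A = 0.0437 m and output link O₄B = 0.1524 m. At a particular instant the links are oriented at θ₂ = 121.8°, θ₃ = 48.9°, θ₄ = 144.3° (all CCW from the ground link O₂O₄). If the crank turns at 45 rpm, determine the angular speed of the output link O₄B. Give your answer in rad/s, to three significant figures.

ω₂ = 4.712 rad/s (from 45 rpm).
Differentiating the loop-closure r₂e^{iθ₂}+r₃e^{iθ₃}=r₁+r₄e^{iθ₄} gives r₂ω₂e^{iθ₂}+r₃ω₃e^{iθ₃}=r₄ω₄e^{iθ₄}.
Eliminating the other unknown: ω₄ = r₂ω₂ sin(θ₂−θ₃) / [r₄ sin(θ₄−θ₃)].
Numerator sine = +0.95579; denominator sine = +0.99556.
Result = 0.0437·4.712·(+0.95579) / (0.1524·(+0.99556)) = +1.2973 rad/s; magnitude 1.2973 rad/s.

1.30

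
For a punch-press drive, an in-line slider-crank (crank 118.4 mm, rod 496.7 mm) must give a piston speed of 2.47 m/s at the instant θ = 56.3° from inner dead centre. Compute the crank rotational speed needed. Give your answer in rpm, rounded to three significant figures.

For an in-line slider-crank, |v_piston| = rω|sinθ|·[1 + r cosθ/√(L² − r² sin²θ)].
With r = 0.1184 m, L = 0.4967 m, θ = 56.3°: the bracketed kinematic factor |dx/dθ| = 0.1118 m.
ω = v/|dx/dθ| = 2.47/0.1118 = 22.094 rad/s.
N = 60ω/(2π) = 210.98 rpm.

211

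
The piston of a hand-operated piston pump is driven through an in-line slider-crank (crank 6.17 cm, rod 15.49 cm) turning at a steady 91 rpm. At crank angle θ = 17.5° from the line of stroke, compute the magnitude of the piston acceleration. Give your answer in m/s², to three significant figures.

ω = 2π·91/60 = 9.529 rad/s
x(θ) = r cosθ + √(L² − r² sin²θ); with ω constant, a = ω²·d²x/dθ².
d²x/dθ² = −r cosθ − r²(cos2θ)/√u − r⁴ sin²2θ/(4u^{3/2}),  u = L² − r² sin²θ = 0.0236498 m².
Substituting r = 0.0617 m, L = 0.1549 m, θ = 17.5°: d²x/dθ² = -0.07945 m.
a = ω²·d²x/dθ² = (9.529)²·(-0.07945) = -7.215 m/s²;  |a| = 7.215 m/s².

7.21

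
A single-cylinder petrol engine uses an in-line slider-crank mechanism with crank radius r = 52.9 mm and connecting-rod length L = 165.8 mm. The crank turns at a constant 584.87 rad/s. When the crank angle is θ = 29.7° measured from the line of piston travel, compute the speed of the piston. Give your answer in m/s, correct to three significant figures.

ω = 584.9 rad/s
For an in-line slider-crank, x = r cosθ + √(L² − r² sin²θ), so v = −rω sinθ·[1 + r cosθ/√(L² − r² sin²θ)].
With r = 0.0529 m, L = 0.1658 m, θ = 29.7°: √(L² − r² sin²θ) = 0.16372 m.
v = −0.0529·584.9·0.49546·[1 + 0.0529·0.86863/0.16372] = -19.632 m/s.
|v| = 19.632 m/s.

19.6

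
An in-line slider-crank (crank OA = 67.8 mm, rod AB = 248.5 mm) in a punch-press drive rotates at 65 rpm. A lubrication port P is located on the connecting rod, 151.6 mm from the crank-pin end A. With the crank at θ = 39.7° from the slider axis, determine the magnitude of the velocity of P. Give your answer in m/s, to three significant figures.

ω = 6.807 rad/s.  Crank-pin speed |V_A| = rω = 0.4615 m/s, perpendicular to OA.
Rod angle: sinφ = −(r/L) sinθ ⇒ φ = -10.037°; ω_rod = −rω cosθ/√(L²−r²sin²θ) = -1.4511 rad/s.
V_P = V_A + ω_rod × AP, with AP = 0.1516 m along the rod.
Components: V_Px = −rω sinθ − a·ω_rod·sinφ = -0.33313 m/s;  V_Py = rω cosθ + a·ω_rod·cosφ = +0.13846 m/s.
|V_P| = √(V_Px² + V_Py²) = 0.36076 m/s.

0.361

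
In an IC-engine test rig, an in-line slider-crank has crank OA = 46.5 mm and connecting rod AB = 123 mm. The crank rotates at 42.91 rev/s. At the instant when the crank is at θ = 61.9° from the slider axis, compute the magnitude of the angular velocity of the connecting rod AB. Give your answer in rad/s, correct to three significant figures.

50.9

ω = 269.6 rad/s (converted from 42.91 rev/s).
The rod makes angle φ with the slider axis where L sinφ = r sinθ; differentiating, L cosφ·φ̇ = r ω cosθ.
L cosφ = √(L² − r² sin²θ) = 0.11596 m.
|ω_rod| = r ω |cosθ| / √(L² − r² sin²θ) = 0.0465·269.6·0.47101/0.11596 = 50.924 rad/s.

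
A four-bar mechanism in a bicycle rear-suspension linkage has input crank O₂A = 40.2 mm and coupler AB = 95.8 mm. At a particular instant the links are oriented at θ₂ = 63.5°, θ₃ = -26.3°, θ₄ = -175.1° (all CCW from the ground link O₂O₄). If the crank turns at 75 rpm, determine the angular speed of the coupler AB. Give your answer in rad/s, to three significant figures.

ω₂ = 7.854 rad/s (from 75 rpm).
Differentiating the loop-closure r₂e^{iθ₂}+r₃e^{iθ₃}=r₁+r₄e^{iθ₄} gives r₂ω₂e^{iθ₂}+r₃ω₃e^{iθ₃}=r₄ω₄e^{iθ₄}.
Eliminating the other unknown: ω₃ = r₂ω₂ sin(θ₄−θ₂) / [r₃ sin(θ₃−θ₄)].
Numerator sine = +0.85355; denominator sine = +0.51803.
Result = 0.0402·7.854·(+0.85355) / (0.0958·(+0.51803)) = +5.4303 rad/s; magnitude 5.4303 rad/s.

5.43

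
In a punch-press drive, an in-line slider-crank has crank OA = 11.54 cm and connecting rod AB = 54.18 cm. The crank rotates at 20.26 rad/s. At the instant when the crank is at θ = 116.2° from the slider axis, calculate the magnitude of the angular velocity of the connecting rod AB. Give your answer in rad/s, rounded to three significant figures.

1.94

ω = 20.26 rad/s
The rod makes angle φ with the slider axis where L sinφ = r sinθ; differentiating, L cosφ·φ̇ = r ω cosθ.
L cosφ = √(L² − r² sin²θ) = 0.53181 m.
|ω_rod| = r ω |cosθ| / √(L² − r² sin²θ) = 0.1154·20.26·0.44151/0.53181 = 1.941 rad/s.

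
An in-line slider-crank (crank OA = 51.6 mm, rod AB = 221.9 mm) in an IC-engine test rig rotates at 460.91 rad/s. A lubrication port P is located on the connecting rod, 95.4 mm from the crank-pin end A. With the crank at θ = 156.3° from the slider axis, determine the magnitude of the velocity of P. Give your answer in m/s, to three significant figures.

ω = 460.9 rad/s.  Crank-pin speed |V_A| = rω = 23.783 m/s, perpendicular to OA.
Rod angle: sinφ = −(r/L) sinθ ⇒ φ = -5.363°; ω_rod = −rω cosθ/√(L²−r²sin²θ) = +98.571 rad/s.
V_P = V_A + ω_rod × AP, with AP = 0.0954 m along the rod.
Components: V_Px = −rω sinθ − a·ω_rod·sinφ = -8.6806 m/s;  V_Py = rω cosθ + a·ω_rod·cosφ = -12.415 m/s.
|V_P| = √(V_Px² + V_Py²) = 15.148 m/s.

15.1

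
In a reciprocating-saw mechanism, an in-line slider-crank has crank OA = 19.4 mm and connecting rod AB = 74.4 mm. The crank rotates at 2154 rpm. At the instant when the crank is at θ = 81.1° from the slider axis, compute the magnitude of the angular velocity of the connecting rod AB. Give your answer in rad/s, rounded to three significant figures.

9.42

ω = 225.6 rad/s (converted from 2154 rpm).
The rod makes angle φ with the slider axis where L sinφ = r sinθ; differentiating, L cosφ·φ̇ = r ω cosθ.
L cosφ = √(L² − r² sin²θ) = 0.071889 m.
|ω_rod| = r ω |cosθ| / √(L² − r² sin²θ) = 0.0194·225.6·0.15471/0.071889 = 9.4175 rad/s.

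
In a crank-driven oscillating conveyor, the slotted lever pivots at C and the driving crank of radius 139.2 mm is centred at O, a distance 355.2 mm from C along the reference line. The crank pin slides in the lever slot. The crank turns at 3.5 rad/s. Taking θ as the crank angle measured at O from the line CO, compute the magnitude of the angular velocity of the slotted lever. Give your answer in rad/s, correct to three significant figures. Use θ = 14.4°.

0.976

ω = 3.5 rad/s
Crank pin A relative to C: A = (d + r cosθ, r sinθ); lever angle φ = atan2(r sinθ, d + r cosθ).
Differentiating tanφ: φ̇ = rω(d cosθ + r)/(d² + r² + 2dr cosθ).
d² + r² + 2dr cosθ = |CA|² = 0.241325 m²;  d cosθ + r = +0.48324 m.
|ω_lever| = |0.1392·3.5·+0.48324| / 0.241325 = 0.97559 rad/s.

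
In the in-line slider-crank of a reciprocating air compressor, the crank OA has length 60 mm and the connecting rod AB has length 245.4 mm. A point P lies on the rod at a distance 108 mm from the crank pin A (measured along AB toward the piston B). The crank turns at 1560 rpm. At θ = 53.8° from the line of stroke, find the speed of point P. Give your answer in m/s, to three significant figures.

ω = 163.4 rad/s.  Crank-pin speed |V_A| = rω = 9.8018 m/s, perpendicular to OA.
Rod angle: sinφ = −(r/L) sinθ ⇒ φ = -11.379°; ω_rod = −rω cosθ/√(L²−r²sin²θ) = -24.063 rad/s.
V_P = V_A + ω_rod × AP, with AP = 0.108 m along the rod.
Components: V_Px = −rω sinθ − a·ω_rod·sinφ = -8.4224 m/s;  V_Py = rω cosθ + a·ω_rod·cosφ = +3.2413 m/s.
|V_P| = √(V_Px² + V_Py²) = 9.0245 m/s.

9.02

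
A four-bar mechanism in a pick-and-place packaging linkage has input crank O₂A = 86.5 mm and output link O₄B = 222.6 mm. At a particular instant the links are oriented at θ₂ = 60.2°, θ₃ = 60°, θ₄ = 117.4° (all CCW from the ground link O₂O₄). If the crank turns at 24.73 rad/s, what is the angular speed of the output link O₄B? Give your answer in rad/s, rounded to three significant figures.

ω₂ = 24.73 rad/s
Differentiating the loop-closure r₂e^{iθ₂}+r₃e^{iθ₃}=r₁+r₄e^{iθ₄} gives r₂ω₂e^{iθ₂}+r₃ω₃e^{iθ₃}=r₄ω₄e^{iθ₄}.
Eliminating the other unknown: ω₄ = r₂ω₂ sin(θ₂−θ₃) / [r₄ sin(θ₄−θ₃)].
Numerator sine = +0.00349; denominator sine = +0.84245.
Result = 0.0865·24.73·(+0.00349) / (0.2226·(+0.84245)) = +0.039818 rad/s; magnitude 0.039818 rad/s.

0.0398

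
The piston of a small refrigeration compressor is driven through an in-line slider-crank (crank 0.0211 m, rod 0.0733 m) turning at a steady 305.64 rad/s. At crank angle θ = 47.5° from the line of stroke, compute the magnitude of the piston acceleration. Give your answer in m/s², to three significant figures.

ω = 305.6 rad/s
x(θ) = r cosθ + √(L² − r² sin²θ); with ω constant, a = ω²·d²x/dθ².
d²x/dθ² = −r cosθ − r²(cos2θ)/√u − r⁴ sin²2θ/(4u^{3/2}),  u = L² − r² sin²θ = 0.00513088 m².
Substituting r = 0.0211 m, L = 0.0733 m, θ = 47.5°: d²x/dθ² = -0.013847 m.
a = ω²·d²x/dθ² = (305.6)²·(-0.013847) = -1293.5 m/s²;  |a| = 1293.5 m/s².

1290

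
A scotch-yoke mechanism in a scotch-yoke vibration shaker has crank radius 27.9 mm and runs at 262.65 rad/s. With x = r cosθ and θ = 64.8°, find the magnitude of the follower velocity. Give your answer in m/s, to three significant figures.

6.63

ω = 262.6 rad/s
x = r cosθ ⇒ ẋ = −rω sinθ.
|v| = rω|sinθ| = 0.0279·262.6·|sin 64.8°| = 6.6305 m/s.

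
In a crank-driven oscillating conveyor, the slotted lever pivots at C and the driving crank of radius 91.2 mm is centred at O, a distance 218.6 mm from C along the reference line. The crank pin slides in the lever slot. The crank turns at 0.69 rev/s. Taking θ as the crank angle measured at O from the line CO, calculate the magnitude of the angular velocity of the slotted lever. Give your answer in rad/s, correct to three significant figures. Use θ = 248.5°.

ω = 4.335 rad/s (from 0.69 rev/s).
Crank pin A relative to C: A = (d + r cosθ, r sinθ); lever angle φ = atan2(r sinθ, d + r cosθ).
Differentiating tanφ: φ̇ = rω(d cosθ + r)/(d² + r² + 2dr cosθ).
d² + r² + 2dr cosθ = |CA|² = 0.04149 m²;  d cosθ + r = +0.011083 m.
|ω_lever| = |0.0912·4.335·+0.011083| / 0.04149 = 0.10562 rad/s.

0.106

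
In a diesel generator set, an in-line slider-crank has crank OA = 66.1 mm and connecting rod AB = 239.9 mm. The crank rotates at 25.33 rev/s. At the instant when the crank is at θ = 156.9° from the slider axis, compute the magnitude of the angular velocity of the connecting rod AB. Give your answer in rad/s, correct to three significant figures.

ω = 159.2 rad/s (converted from 25.33 rev/s).
The rod makes angle φ with the slider axis where L sinφ = r sinθ; differentiating, L cosφ·φ̇ = r ω cosθ.
L cosφ = √(L² − r² sin²θ) = 0.23849 m.
|ω_rod| = r ω |cosθ| / √(L² − r² sin²θ) = 0.0661·159.2·0.91982/0.23849 = 40.573 rad/s.

40.6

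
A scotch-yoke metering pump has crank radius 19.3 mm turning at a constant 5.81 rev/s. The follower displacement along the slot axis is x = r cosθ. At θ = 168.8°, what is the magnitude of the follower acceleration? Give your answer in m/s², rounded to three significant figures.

ω = 36.51 rad/s (from 5.81 rev/s).
x = r cosθ ⇒ ẍ = −rω² cosθ (ω constant).
|a| = rω²|cosθ| = 0.0193·(36.51)²·|cos 168.8°| = 25.23 m/s².

25.2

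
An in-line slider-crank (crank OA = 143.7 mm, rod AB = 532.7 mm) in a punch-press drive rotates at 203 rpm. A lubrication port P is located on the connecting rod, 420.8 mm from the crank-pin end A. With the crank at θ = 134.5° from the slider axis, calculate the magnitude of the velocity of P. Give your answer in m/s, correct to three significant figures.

ω = 21.26 rad/s.  Crank-pin speed |V_A| = rω = 3.0548 m/s, perpendicular to OA.
Rod angle: sinφ = −(r/L) sinθ ⇒ φ = -11.093°; ω_rod = −rω cosθ/√(L²−r²sin²θ) = +4.0959 rad/s.
V_P = V_A + ω_rod × AP, with AP = 0.4208 m along the rod.
Components: V_Px = −rω sinθ − a·ω_rod·sinφ = -1.8472 m/s;  V_Py = rω cosθ + a·ω_rod·cosφ = -0.44977 m/s.
|V_P| = √(V_Px² + V_Py²) = 1.9012 m/s.

1.90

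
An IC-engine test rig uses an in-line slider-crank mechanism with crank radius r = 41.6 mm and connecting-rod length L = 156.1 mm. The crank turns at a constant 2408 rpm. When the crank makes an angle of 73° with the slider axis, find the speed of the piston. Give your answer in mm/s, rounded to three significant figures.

10800

ω = 2π·2408/60 = 252.2 rad/s
For an in-line slider-crank, x = r cosθ + √(L² − r² sin²θ), so v = −rω sinθ·[1 + r cosθ/√(L² − r² sin²θ)].
With r = 0.0416 m, L = 0.1561 m, θ = 73°: √(L² − r² sin²θ) = 0.15095 m.
v = −0.0416·252.2·0.95630·[1 + 0.0416·0.29237/0.15095] = -10.84 m/s.
|v| = 10.84 m/s = 10840 mm/s.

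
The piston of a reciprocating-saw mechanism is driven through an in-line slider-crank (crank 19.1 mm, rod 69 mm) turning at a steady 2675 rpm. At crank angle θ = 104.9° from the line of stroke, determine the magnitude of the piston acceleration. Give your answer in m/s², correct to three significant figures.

ω = 2π·2675/60 = 280.1 rad/s
x(θ) = r cosθ + √(L² − r² sin²θ); with ω constant, a = ω²·d²x/dθ².
d²x/dθ² = −r cosθ − r²(cos2θ)/√u − r⁴ sin²2θ/(4u^{3/2}),  u = L² − r² sin²θ = 0.00442031 m².
Substituting r = 0.0191 m, L = 0.069 m, θ = 104.9°: d²x/dθ² = +0.0096448 m.
a = ω²·d²x/dθ² = (280.1)²·(+0.0096448) = +756.83 m/s²;  |a| = 756.83 m/s².

757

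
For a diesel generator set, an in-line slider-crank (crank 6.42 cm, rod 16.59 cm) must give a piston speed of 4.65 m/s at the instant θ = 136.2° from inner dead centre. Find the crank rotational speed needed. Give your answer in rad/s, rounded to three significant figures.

147

For an in-line slider-crank, |v_piston| = rω|sinθ|·[1 + r cosθ/√(L² − r² sin²θ)].
With r = 0.0642 m, L = 0.1659 m, θ = 136.2°: the bracketed kinematic factor |dx/dθ| = 0.031554 m.
ω = v/|dx/dθ| = 4.65/0.031554 = 147.37 rad/s.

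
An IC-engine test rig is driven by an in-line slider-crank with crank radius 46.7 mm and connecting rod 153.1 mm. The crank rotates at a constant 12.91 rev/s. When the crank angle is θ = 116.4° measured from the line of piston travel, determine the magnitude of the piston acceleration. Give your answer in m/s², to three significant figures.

194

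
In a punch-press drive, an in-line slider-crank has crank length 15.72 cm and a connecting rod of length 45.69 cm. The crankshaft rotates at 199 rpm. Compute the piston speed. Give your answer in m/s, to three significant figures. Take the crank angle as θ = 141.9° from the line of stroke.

1.46

ω = 2π·199/60 = 20.84 rad/s
For an in-line slider-crank, x = r cosθ + √(L² − r² sin²θ), so v = −rω sinθ·[1 + r cosθ/√(L² − r² sin²θ)].
With r = 0.1572 m, L = 0.4569 m, θ = 141.9°: √(L² − r² sin²θ) = 0.44649 m.
v = −0.1572·20.84·0.61704·[1 + 0.1572·-0.78694/0.44649] = -1.4613 m/s.
|v| = 1.4613 m/s.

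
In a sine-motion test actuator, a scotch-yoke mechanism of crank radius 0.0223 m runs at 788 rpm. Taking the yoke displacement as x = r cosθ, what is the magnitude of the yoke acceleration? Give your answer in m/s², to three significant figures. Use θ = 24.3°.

ω = 82.52 rad/s (from 788 rpm).
x = r cosθ ⇒ ẍ = −rω² cosθ (ω constant).
|a| = rω²|cosθ| = 0.0223·(82.52)²·|cos 24.3°| = 138.4 m/s².

138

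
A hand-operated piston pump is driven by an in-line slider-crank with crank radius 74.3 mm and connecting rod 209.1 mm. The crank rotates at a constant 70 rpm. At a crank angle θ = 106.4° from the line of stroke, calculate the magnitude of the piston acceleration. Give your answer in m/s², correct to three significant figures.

2.38

ω = 2π·70/60 = 7.33 rad/s
x(θ) = r cosθ + √(L² − r² sin²θ); with ω constant, a = ω²·d²x/dθ².
d²x/dθ² = −r cosθ − r²(cos2θ)/√u − r⁴ sin²2θ/(4u^{3/2}),  u = L² − r² sin²θ = 0.0386424 m².
Substituting r = 0.0743 m, L = 0.2091 m, θ = 106.4°: d²x/dθ² = +0.044289 m.
a = ω²·d²x/dθ² = (7.33)²·(+0.044289) = +2.3799 m/s²;  |a| = 2.3799 m/s².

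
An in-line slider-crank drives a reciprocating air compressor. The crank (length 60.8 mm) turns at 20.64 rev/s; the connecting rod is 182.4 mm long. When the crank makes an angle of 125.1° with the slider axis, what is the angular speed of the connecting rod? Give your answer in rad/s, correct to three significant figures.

25.8

ω = 129.7 rad/s (converted from 20.64 rev/s).
The rod makes angle φ with the slider axis where L sinφ = r sinθ; differentiating, L cosφ·φ̇ = r ω cosθ.
L cosφ = √(L² − r² sin²θ) = 0.17549 m.
|ω_rod| = r ω |cosθ| / √(L² − r² sin²θ) = 0.0608·129.7·0.57501/0.17549 = 25.836 rad/s.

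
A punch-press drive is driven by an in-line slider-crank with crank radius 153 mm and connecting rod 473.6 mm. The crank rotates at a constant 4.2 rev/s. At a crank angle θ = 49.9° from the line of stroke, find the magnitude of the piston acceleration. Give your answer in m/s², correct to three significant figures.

ω = 2π·4.2 = 26.39 rad/s
x(θ) = r cosθ + √(L² − r² sin²θ); with ω constant, a = ω²·d²x/dθ².
d²x/dθ² = −r cosθ − r²(cos2θ)/√u − r⁴ sin²2θ/(4u^{3/2}),  u = L² − r² sin²θ = 0.2106 m².
Substituting r = 0.153 m, L = 0.4736 m, θ = 49.9°: d²x/dθ² = -0.091245 m.
a = ω²·d²x/dθ² = (26.39)²·(-0.091245) = -63.543 m/s²;  |a| = 63.543 m/s².

63.5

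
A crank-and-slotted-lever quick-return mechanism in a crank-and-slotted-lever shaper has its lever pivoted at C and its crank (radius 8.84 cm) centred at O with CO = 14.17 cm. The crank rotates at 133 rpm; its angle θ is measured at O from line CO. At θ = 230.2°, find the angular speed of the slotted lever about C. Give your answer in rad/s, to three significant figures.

ω = 13.93 rad/s (from 133 rpm).
Crank pin A relative to C: A = (d + r cosθ, r sinθ); lever angle φ = atan2(r sinθ, d + r cosθ).
Differentiating tanφ: φ̇ = rω(d cosθ + r)/(d² + r² + 2dr cosθ).
d² + r² + 2dr cosθ = |CA|² = 0.0118571 m²;  d cosθ + r = -0.0023035 m.
|ω_lever| = |0.0884·13.93·-0.0023035| / 0.0118571 = 0.23919 rad/s.

0.239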